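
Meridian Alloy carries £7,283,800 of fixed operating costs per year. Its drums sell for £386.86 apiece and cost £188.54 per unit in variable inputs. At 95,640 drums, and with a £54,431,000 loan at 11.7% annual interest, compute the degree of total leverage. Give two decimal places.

3.57

At 95,640 units, contribution = 95,640 × £198.32 = £18,967,324.80.
EBIT = £18,967,324.80 − £7,283,800 = £11,683,524.80. Interest = £6,368,427.00, so EBIT − I = £5,315,097.80.
Degree of total leverage = total CM / (EBIT − interest) = £18,967,324.80 / £5,315,097.80 = 3.5686.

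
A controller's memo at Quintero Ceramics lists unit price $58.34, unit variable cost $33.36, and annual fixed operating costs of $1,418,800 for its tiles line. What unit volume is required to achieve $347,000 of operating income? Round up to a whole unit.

70,689 tiles

Contribution margin per unit = $58.34 − $33.36 = $24.98.
Need Q such that Q × $24.98 − $1,418,800 = $347,000, i.e. Q = $1,765,800 / $24.98 = 70,688.55 → 70,689.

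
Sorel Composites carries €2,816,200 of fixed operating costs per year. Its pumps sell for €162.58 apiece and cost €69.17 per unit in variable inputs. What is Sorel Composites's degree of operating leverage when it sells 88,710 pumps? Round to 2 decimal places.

Total contribution margin = 88,710 × €93.41 = €8,286,401.10.
Subtracting fixed costs: EBIT = €8,286,401.10 − €2,816,200 = €5,470,201.10.
Degree of operating leverage = €8,286,401.10 / €5,470,201.10 = 1.5148.

1.51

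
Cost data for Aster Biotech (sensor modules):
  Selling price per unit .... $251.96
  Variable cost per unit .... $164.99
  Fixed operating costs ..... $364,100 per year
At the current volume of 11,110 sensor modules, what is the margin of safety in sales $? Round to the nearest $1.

Each unit contributes $251.96 − $164.99 = $86.97. Break-even units = $364,100 ÷ $86.97 = 4,186.50; break-even revenue = 4,186.50 × $251.96 = $1,054,830.82.
Actual sales revenue = 11,110 × $251.96 = $2,799,275.60.
Margin of safety = $2,799,275.60 − $1,054,830.82 = $1,744,445.

$1,744,445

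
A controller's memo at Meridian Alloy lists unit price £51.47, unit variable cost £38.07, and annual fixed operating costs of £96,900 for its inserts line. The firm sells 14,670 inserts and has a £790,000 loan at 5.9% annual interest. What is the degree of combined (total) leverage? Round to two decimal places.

Total contribution margin = 14,670 × £13.40 = £196,578.00.
Operating income = contribution − fixed costs = £196,578.00 − £96,900 = £99,678.00. Interest = £46,610.00.
DOL = £196,578.00 ÷ £99,678.00 = 1.9721; DFL = £99,678.00 ÷ £53,068.00 = 1.8783.
Combined leverage = 1.9721 × 1.8783 = 3.7042.

3.70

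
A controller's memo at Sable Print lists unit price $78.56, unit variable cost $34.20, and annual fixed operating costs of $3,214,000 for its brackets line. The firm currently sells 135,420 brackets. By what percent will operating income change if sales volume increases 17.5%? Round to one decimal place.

+37.6%

Total contribution margin = 135,420 × $44.36 = $6,007,231.20.
Subtracting fixed costs: EBIT = $6,007,231.20 − $3,214,000 = $2,793,231.20.
So DOL = total CM / EBIT = $6,007,231.20 / $2,793,231.20 = 2.1506.
Operating income changes by 2.1506 × +17.5% = +37.6%.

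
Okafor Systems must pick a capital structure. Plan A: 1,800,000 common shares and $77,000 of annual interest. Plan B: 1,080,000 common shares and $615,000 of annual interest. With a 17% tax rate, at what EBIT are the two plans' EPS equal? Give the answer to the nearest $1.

$1,422,000

At indifference, (EBIT − 77,000)(1 − t)/1,800,000 = (EBIT − 615,000)(1 − t)/1,080,000.
The (1 − t) factor cancels: (EBIT − 77,000) × 1,080,000 = (EBIT − 615,000) × 1,800,000.
EBIT × (1,800,000 − 1,080,000) = 615,000 × 1,800,000 − 77,000 × 1,080,000 = 1,023,840,000,000, so EBIT = 1,023,840,000,000 ÷ 720,000 = 1,422,000.00.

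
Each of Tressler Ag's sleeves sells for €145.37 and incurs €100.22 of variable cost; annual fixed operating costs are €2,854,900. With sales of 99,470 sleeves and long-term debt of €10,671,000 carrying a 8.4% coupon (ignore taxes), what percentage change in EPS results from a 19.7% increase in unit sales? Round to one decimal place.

At 99,470 units, contribution = 99,470 × €45.15 = €4,491,070.50.
Operating income = contribution − fixed costs = €4,491,070.50 − €2,854,900 = €1,636,170.50.
After interest of €896,364.00, pre-tax earnings = €739,806.50.
DCL = total CM / (EBIT − I) = €4,491,070.50 / €739,806.50 = 6.0706.
%ΔEPS = DCL × %ΔSales = 6.0706 × +19.7% = +119.6%.

+119.6%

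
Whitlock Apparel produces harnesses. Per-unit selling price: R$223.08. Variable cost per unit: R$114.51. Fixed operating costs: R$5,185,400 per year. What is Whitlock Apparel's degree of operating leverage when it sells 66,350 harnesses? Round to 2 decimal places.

At 66,350 units, contribution = 66,350 × R$108.57 = R$7,203,619.50.
EBIT = R$7,203,619.50 − R$5,185,400 = R$2,018,219.50.
So DOL = total CM / EBIT = R$7,203,619.50 / R$2,018,219.50 = 3.5693.

3.57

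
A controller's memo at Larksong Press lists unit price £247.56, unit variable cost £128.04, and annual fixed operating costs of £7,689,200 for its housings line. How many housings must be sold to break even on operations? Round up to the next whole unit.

Each unit contributes £247.56 − £128.04 = £119.52.
Break-even volume = fixed costs ÷ CM per unit = £7,689,200 ÷ £119.52 = 64,334.00, so 64,335 housings.

64,335 housings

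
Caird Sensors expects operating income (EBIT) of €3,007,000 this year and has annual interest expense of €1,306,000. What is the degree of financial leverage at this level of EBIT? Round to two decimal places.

Annual interest charges come to €1,306,000.00.
DFL = EBIT ÷ (EBIT − I) = €3,007,000 ÷ (€3,007,000 − €1,306,000.00) = €3,007,000 ÷ €1,701,000.00 = 1.7678.

1.77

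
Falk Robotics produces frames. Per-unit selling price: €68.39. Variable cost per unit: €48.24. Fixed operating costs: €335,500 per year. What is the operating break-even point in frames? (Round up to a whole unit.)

16,651 frames

Unit CM = price − variable cost = €68.39 − €48.24 = €20.15.
Break-even volume = fixed costs ÷ CM per unit = €335,500 ÷ €20.15 = 16,650.12, so 16,651 frames.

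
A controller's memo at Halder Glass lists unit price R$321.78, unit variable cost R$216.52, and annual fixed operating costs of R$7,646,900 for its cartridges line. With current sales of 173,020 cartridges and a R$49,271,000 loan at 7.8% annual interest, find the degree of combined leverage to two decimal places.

2.71

At 173,020 units, contribution = 173,020 × R$105.26 = R$18,212,085.20.
Operating income = contribution − fixed costs = R$18,212,085.20 − R$7,646,900 = R$10,565,185.20. Interest = R$3,843,138.00, so EBIT − I = R$6,722,047.20.
DCL = contribution ÷ (EBIT − I) = R$18,212,085.20 ÷ R$6,722,047.20 = 2.7093.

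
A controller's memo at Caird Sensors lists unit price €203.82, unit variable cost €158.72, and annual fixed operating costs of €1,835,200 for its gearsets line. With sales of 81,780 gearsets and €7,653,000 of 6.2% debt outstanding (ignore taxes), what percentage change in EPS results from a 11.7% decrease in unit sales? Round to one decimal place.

-31.3%

Total contribution margin = 81,780 × €45.10 = €3,688,278.00.
EBIT = €3,688,278.00 − €1,835,200 = €1,853,078.00.
Interest = €474,486.00, so EBIT − I = €1,378,592.00.
DCL = total CM / (EBIT − I) = €3,688,278.00 / €1,378,592.00 = 2.6754.
%ΔEPS = DCL × %ΔSales = 2.6754 × -11.7% = -31.3%.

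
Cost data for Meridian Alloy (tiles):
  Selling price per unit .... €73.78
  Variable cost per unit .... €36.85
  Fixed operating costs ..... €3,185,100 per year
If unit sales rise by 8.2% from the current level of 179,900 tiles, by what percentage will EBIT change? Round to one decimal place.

+15.8%

Total contribution margin = 179,900 × €36.93 = €6,643,707.00.
Operating income = contribution − fixed costs = €6,643,707.00 − €3,185,100 = €3,458,607.00.
So DOL = total CM / EBIT = €6,643,707.00 / €3,458,607.00 = 1.9209.
%ΔEBIT = DOL × %ΔSales = 1.9209 × +8.2% = +15.8%.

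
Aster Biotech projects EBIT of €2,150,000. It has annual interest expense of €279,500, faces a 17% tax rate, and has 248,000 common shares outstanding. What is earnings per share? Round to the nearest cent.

Pre-tax income = €2,150,000 − €279,500.00 = €1,870,500.00.
After tax at 17%: net income = €1,870,500.00 × 0.83 = €1,552,515.00.
Per share: €1,552,515.00 / 248,000 shares = €6.26.

€6.26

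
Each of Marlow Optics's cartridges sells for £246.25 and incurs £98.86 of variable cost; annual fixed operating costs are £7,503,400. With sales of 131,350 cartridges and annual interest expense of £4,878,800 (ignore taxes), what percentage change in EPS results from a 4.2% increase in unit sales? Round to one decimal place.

At 131,350 units, contribution = 131,350 × £147.39 = £19,359,676.50.
Operating income = contribution − fixed costs = £19,359,676.50 − £7,503,400 = £11,856,276.50.
Interest = £4,878,800.00, so EBIT − I = £6,977,476.50.
Degree of combined leverage = contribution ÷ (EBIT − I) = £19,359,676.50 ÷ £6,977,476.50 = 2.7746.
%ΔEPS = DCL × %ΔSales = 2.7746 × +4.2% = +11.7%.

+11.7%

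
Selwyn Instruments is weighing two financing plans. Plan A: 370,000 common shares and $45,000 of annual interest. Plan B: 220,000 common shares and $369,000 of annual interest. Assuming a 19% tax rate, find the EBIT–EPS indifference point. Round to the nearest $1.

At indifference, (EBIT − 45,000)(1 − t)/370,000 = (EBIT − 369,000)(1 − t)/220,000.
The (1 − t) factor cancels: (EBIT − 45,000) × 220,000 = (EBIT − 369,000) × 370,000.
EBIT × (370,000 − 220,000) = 369,000 × 370,000 − 45,000 × 220,000 = 126,630,000,000, so EBIT = 126,630,000,000 ÷ 150,000 = 844,200.00.

$844,200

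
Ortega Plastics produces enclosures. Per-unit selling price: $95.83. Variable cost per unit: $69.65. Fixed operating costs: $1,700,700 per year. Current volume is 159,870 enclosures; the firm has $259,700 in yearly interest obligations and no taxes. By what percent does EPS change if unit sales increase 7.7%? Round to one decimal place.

Contribution at this volume is 159,870 × $26.18 = $4,185,396.60.
Operating income = contribution − fixed costs = $4,185,396.60 − $1,700,700 = $2,484,696.60.
After interest of $259,700.00, pre-tax earnings = $2,224,996.60.
DCL = total CM / (EBIT − I) = $4,185,396.60 / $2,224,996.60 = 1.8811.
%ΔEPS = DCL × %ΔSales = 1.8811 × +7.7% = +14.5%.

+14.5%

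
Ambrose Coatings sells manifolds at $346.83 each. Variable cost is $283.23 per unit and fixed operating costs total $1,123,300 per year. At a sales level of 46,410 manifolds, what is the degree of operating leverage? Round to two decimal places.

At 46,410 units, contribution = 46,410 × $63.60 = $2,951,676.00.
Subtracting fixed costs: EBIT = $2,951,676.00 − $1,123,300 = $1,828,376.00.
DOL = contribution ÷ EBIT = $2,951,676.00 ÷ $1,828,376.00 = 1.6144.

1.61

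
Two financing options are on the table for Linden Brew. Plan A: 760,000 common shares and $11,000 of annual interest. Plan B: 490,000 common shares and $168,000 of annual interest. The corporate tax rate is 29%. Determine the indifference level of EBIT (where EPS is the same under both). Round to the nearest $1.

At indifference, (EBIT − 11,000)(1 − t)/760,000 = (EBIT − 168,000)(1 − t)/490,000.
Cancelling (1 − t) and cross-multiplying: 490,000·(EBIT − 11,000) = 760,000·(EBIT − 168,000).
EBIT × (760,000 − 490,000) = 168,000 × 760,000 − 11,000 × 490,000 = 122,290,000,000, so EBIT = 122,290,000,000 ÷ 270,000 = 452,925.93.

$452,926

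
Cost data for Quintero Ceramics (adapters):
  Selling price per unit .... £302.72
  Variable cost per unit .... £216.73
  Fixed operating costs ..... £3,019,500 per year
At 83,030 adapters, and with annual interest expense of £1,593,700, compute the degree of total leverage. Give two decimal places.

2.83

At 83,030 units, contribution = 83,030 × £85.99 = £7,139,749.70.
Operating income = contribution − fixed costs = £7,139,749.70 − £3,019,500 = £4,120,249.70. Interest = £1,593,700.00.
DOL = £7,139,749.70 ÷ £4,120,249.70 = 1.7328; DFL = £4,120,249.70 ÷ £2,526,549.70 = 1.6308.
DCL = DOL × DFL = 1.7328 × 1.6308 = 2.8259.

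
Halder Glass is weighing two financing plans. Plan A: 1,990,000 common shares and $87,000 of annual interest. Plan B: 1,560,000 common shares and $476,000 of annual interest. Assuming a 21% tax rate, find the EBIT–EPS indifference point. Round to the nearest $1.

$1,887,256

Set EPS_A = EPS_B: (EBIT − $87,000)(1 − 0.21) ÷ 1,990,000 = (EBIT − $476,000)(1 − 0.21) ÷ 1,560,000.
The (1 − t) factor cancels: (EBIT − 87,000) × 1,560,000 = (EBIT − 476,000) × 1,990,000.
EBIT × (1,990,000 − 1,560,000) = 476,000 × 1,990,000 − 87,000 × 1,560,000 = 811,520,000,000, so EBIT = 811,520,000,000 ÷ 430,000 = 1,887,255.81.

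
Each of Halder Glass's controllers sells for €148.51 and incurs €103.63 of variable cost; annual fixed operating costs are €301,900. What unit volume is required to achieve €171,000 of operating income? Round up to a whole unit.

Each unit contributes €148.51 − €103.63 = €44.88.
Units = (FC + target) / CM = (€301,900 + €171,000) / €44.88 = 10,536.99, so 10,537 controllers.

10,537 controllers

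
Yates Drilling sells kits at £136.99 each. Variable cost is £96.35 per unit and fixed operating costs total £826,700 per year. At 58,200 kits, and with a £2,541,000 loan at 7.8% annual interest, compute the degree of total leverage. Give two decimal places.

1.76

At 58,200 units, contribution = 58,200 × £40.64 = £2,365,248.00.
Operating income = contribution − fixed costs = £2,365,248.00 − £826,700 = £1,538,548.00. Interest = £198,198.00, so EBIT − I = £1,340,350.00.
DCL = contribution ÷ (EBIT − I) = £2,365,248.00 ÷ £1,340,350.00 = 1.7646.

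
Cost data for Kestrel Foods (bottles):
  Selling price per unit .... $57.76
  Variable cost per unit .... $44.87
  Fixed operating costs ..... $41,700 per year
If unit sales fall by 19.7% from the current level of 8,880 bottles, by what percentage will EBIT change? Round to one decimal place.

Total contribution margin = 8,880 × $12.89 = $114,463.20.
EBIT = $114,463.20 − $41,700 = $72,763.20.
DOL = contribution ÷ EBIT = $114,463.20 ÷ $72,763.20 = 1.5731.
So EBIT moves 1.5731 × (-19.7%) = -31.0%.

-31.0%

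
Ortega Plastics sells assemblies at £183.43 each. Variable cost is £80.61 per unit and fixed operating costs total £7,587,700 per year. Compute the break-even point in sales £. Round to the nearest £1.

£13,536,392

Contribution margin per unit = £183.43 − £80.61 = £102.82, a CM ratio of £102.82 ÷ £183.43 = 0.5605.
Break-even sales = FC ÷ CM ratio = £7,587,700 × £183.43 / £102.82 = £13,536,392.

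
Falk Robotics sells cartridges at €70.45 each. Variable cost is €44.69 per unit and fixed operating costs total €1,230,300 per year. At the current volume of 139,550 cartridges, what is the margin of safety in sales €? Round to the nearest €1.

€6,466,599

Each unit contributes €70.45 − €44.69 = €25.76. Break-even units = €1,230,300 ÷ €25.76 = 47,760.09; break-even revenue = 47,760.09 × €70.45 = €3,364,698.56.
Current sales = 139,550 × €70.45 = €9,831,297.50.
Margin of safety = €9,831,297.50 − €3,364,698.56 = €6,466,599.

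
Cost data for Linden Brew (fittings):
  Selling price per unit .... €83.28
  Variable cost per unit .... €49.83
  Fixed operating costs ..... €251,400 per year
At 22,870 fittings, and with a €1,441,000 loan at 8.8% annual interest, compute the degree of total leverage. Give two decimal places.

Total contribution margin = 22,870 × €33.45 = €765,001.50.
Subtracting fixed costs: EBIT = €765,001.50 − €251,400 = €513,601.50. Interest = €126,808.00.
DOL = €765,001.50 ÷ €513,601.50 = 1.4895; DFL = €513,601.50 ÷ €386,793.50 = 1.3278.
Combined leverage = 1.4895 × 1.3278 = 1.9778.

1.98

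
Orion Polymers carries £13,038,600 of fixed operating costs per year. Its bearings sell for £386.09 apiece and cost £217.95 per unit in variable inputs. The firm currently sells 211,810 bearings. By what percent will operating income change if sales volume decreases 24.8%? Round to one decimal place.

-39.1%

Contribution at this volume is 211,810 × £168.14 = £35,613,733.40.
Operating income = contribution − fixed costs = £35,613,733.40 − £13,038,600 = £22,575,133.40.
DOL = contribution ÷ EBIT = £35,613,733.40 ÷ £22,575,133.40 = 1.5776.
So EBIT moves 1.5776 × (-24.8%) = -39.1%.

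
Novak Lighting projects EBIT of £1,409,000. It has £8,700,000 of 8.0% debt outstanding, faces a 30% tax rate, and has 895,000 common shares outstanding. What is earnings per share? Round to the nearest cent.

£0.56

Pre-tax income = £1,409,000 − £696,000.00 = £713,000.00.
After tax at 30%: net income = £713,000.00 × 0.70 = £499,100.00.
EPS = £499,100.00 ÷ 895,000 = £0.56.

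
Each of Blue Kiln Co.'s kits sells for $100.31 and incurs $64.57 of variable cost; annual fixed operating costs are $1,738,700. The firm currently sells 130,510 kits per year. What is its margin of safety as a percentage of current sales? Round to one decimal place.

Each unit contributes $100.31 − $64.57 = $35.74. Break-even units = $1,738,700 ÷ $35.74 = 48,648.57; break-even revenue = 48,648.57 × $100.31 = $4,879,938.36.
Current sales = 130,510 × $100.31 = $13,091,458.10.
Margin of safety = ($13,091,458.10 − $4,879,938.36) ÷ $13,091,458.10 = 62.7%.

62.7%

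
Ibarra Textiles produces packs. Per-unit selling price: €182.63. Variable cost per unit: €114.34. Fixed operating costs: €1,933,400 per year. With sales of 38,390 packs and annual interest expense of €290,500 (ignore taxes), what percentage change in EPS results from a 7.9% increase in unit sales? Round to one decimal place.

At 38,390 units, contribution = 38,390 × €68.29 = €2,621,653.10.
Subtracting fixed costs: EBIT = €2,621,653.10 − €1,933,400 = €688,253.10.
Interest = €290,500.00, so EBIT − I = €397,753.10.
Degree of combined leverage = contribution ÷ (EBIT − I) = €2,621,653.10 ÷ €397,753.10 = 6.5912.
EPS therefore changes by 6.5912 × (+7.9%) = +52.1%.

+52.1%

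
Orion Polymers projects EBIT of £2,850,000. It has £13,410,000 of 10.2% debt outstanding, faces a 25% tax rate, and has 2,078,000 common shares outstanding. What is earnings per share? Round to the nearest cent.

Interest = £1,367,820.00, so EBT = £2,850,000 − £1,367,820.00 = £1,482,180.00.
After tax at 25%: net income = £1,482,180.00 × 0.75 = £1,111,635.00.
Per share: £1,111,635.00 / 2,078,000 shares = £0.53.

£0.53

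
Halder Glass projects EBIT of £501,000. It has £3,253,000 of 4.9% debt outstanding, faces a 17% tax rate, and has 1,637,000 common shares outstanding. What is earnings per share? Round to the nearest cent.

£0.17

Pre-tax income = £501,000 − £159,397.00 = £341,603.00.
After tax at 17%: net income = £341,603.00 × 0.83 = £283,530.49.
Per share: £283,530.49 / 1,637,000 shares = £0.17.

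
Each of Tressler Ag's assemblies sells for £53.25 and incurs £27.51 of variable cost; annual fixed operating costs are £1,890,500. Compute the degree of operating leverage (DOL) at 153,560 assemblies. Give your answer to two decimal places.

1.92

At 153,560 units, contribution = 153,560 × £25.74 = £3,952,634.40.
Operating income = contribution − fixed costs = £3,952,634.40 − £1,890,500 = £2,062,134.40.
So DOL = total CM / EBIT = £3,952,634.40 / £2,062,134.40 = 1.9168.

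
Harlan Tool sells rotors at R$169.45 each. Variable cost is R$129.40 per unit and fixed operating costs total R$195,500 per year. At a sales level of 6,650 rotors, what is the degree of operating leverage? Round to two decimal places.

3.76

Contribution at this volume is 6,650 × R$40.05 = R$266,332.50.
EBIT = R$266,332.50 − R$195,500 = R$70,832.50.
DOL = contribution ÷ EBIT = R$266,332.50 ÷ R$70,832.50 = 3.7600.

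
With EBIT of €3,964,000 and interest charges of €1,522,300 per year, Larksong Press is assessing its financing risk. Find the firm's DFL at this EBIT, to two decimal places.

Annual interest charges come to €1,522,300.00.
Degree of financial leverage = EBIT / (EBIT − interest) = €3,964,000 / €2,441,700.00 = 1.6235.

1.62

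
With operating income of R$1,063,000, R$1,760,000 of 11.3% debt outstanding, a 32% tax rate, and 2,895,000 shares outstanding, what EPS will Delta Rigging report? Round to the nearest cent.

Pre-tax income = R$1,063,000 − R$198,880.00 = R$864,120.00.
After tax at 32%: net income = R$864,120.00 × 0.68 = R$587,601.60.
Per share: R$587,601.60 / 2,895,000 shares = R$0.20.

R$0.20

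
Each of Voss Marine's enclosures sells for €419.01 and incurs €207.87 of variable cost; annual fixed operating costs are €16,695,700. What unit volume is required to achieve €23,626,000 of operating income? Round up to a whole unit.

190,972 enclosures

Unit CM = price − variable cost = €419.01 − €207.87 = €211.14.
Need Q such that Q × €211.14 − €16,695,700 = €23,626,000, i.e. Q = €40,321,700 / €211.14 = 190,971.39 → 190,972.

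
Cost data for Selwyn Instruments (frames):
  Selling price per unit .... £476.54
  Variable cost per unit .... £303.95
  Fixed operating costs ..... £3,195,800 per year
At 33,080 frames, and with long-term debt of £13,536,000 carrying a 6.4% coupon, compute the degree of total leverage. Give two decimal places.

Total contribution margin = 33,080 × £172.59 = £5,709,277.20.
Operating income = contribution − fixed costs = £5,709,277.20 − £3,195,800 = £2,513,477.20. Interest = £866,304.00, so EBIT − I = £1,647,173.20.
DCL = contribution ÷ (EBIT − I) = £5,709,277.20 ÷ £1,647,173.20 = 3.4661.

3.47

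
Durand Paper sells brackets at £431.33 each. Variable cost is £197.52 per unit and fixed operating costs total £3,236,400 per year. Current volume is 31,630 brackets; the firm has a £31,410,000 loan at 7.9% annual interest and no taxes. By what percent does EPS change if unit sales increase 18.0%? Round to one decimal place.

+79.3%

At 31,630 units, contribution = 31,630 × £233.81 = £7,395,410.30.
Subtracting fixed costs: EBIT = £7,395,410.30 − £3,236,400 = £4,159,010.30.
Interest = £2,481,390.00, so EBIT − I = £1,677,620.30.
DCL = total CM / (EBIT − I) = £7,395,410.30 / £1,677,620.30 = 4.4083.
%ΔEPS = DCL × %ΔSales = 4.4083 × +18.0% = +79.3%.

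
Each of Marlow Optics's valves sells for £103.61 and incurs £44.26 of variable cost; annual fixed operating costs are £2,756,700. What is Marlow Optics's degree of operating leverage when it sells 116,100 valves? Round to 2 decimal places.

Contribution at this volume is 116,100 × £59.35 = £6,890,535.00.
EBIT = £6,890,535.00 − £2,756,700 = £4,133,835.00.
So DOL = total CM / EBIT = £6,890,535.00 / £4,133,835.00 = 1.6669.

1.67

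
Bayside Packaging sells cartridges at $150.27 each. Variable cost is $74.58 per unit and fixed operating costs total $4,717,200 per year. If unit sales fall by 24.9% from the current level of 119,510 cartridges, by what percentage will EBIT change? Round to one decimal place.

-52.0%

Total contribution margin = 119,510 × $75.69 = $9,045,711.90.
Subtracting fixed costs: EBIT = $9,045,711.90 − $4,717,200 = $4,328,511.90.
So DOL = total CM / EBIT = $9,045,711.90 / $4,328,511.90 = 2.0898.
So EBIT moves 2.0898 × (-24.9%) = -52.0%.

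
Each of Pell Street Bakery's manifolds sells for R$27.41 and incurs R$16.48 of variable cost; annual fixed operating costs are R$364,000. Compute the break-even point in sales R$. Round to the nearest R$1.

Contribution margin per unit = R$27.41 − R$16.48 = R$10.93, a CM ratio of R$10.93 ÷ R$27.41 = 0.3988.
Break-even revenue = fixed costs × price ÷ CM = R$364,000 × R$27.41 ÷ R$10.93 = R$912,831.

R$912,831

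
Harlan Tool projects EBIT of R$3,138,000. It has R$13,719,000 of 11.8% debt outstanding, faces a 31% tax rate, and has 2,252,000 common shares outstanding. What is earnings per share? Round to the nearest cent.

R$0.47

Pre-tax income = R$3,138,000 − R$1,618,842.00 = R$1,519,158.00.
After tax at 31%: net income = R$1,519,158.00 × 0.69 = R$1,048,219.02.
EPS = R$1,048,219.02 ÷ 2,252,000 = R$0.47.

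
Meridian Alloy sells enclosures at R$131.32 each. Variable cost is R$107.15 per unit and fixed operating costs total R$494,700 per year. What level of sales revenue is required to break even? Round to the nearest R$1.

CM per unit = R$131.32 − R$107.15 = R$24.17; CM ratio = R$24.17 / R$131.32 = 0.1841.
Break-even sales = FC ÷ CM ratio = R$494,700 × R$131.32 / R$24.17 = R$2,687,795.

R$2,687,795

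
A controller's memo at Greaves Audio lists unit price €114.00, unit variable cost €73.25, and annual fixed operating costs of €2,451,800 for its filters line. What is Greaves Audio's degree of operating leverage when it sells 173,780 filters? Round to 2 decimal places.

Contribution at this volume is 173,780 × €40.75 = €7,081,535.00.
Subtracting fixed costs: EBIT = €7,081,535.00 − €2,451,800 = €4,629,735.00.
So DOL = total CM / EBIT = €7,081,535.00 / €4,629,735.00 = 1.5296.

1.53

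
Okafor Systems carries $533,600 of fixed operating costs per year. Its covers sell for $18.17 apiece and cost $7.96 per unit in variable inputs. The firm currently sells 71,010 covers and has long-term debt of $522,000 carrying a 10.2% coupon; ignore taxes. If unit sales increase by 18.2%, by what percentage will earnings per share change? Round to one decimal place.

+95.5%

Total contribution margin = 71,010 × $10.21 = $725,012.10.
Subtracting fixed costs: EBIT = $725,012.10 − $533,600 = $191,412.10.
Interest = $53,244.00, so EBIT − I = $138,168.10.
Degree of combined leverage = contribution ÷ (EBIT − I) = $725,012.10 ÷ $138,168.10 = 5.2473.
%ΔEPS = DCL × %ΔSales = 5.2473 × +18.2% = +95.5%.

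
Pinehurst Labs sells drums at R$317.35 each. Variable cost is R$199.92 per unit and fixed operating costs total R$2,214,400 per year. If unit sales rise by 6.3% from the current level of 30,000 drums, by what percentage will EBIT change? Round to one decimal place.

+17.0%

Contribution at this volume is 30,000 × R$117.43 = R$3,522,900.00.
Subtracting fixed costs: EBIT = R$3,522,900.00 − R$2,214,400 = R$1,308,500.00.
Degree of operating leverage = R$3,522,900.00 / R$1,308,500.00 = 2.6923.
Operating income changes by 2.6923 × +6.3% = +17.0%.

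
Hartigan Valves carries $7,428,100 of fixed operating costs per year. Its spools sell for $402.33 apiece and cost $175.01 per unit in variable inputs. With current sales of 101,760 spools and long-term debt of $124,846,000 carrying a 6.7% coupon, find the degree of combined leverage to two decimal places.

3.15

Contribution at this volume is 101,760 × $227.32 = $23,132,083.20.
EBIT = $23,132,083.20 − $7,428,100 = $15,703,983.20. Interest = $8,364,682.00, so EBIT − I = $7,339,301.20.
DCL = contribution ÷ (EBIT − I) = $23,132,083.20 ÷ $7,339,301.20 = 3.1518.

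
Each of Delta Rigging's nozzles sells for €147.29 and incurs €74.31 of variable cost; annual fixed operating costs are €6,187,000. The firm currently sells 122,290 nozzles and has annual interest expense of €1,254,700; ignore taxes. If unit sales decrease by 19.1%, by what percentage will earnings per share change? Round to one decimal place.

At 122,290 units, contribution = 122,290 × €72.98 = €8,924,724.20.
EBIT = €8,924,724.20 − €6,187,000 = €2,737,724.20.
After interest of €1,254,700.00, pre-tax earnings = €1,483,024.20.
DCL = total CM / (EBIT − I) = €8,924,724.20 / €1,483,024.20 = 6.0179.
EPS therefore changes by 6.0179 × (-19.1%) = -114.9%.

-114.9%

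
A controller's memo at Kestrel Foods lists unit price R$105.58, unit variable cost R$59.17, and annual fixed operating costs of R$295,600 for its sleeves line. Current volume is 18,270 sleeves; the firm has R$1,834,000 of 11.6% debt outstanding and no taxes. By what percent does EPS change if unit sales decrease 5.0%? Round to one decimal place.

Contribution at this volume is 18,270 × R$46.41 = R$847,910.70.
Operating income = contribution − fixed costs = R$847,910.70 − R$295,600 = R$552,310.70.
Interest = R$212,744.00, so EBIT − I = R$339,566.70.
Degree of combined leverage = contribution ÷ (EBIT − I) = R$847,910.70 ÷ R$339,566.70 = 2.4970.
EPS therefore changes by 2.4970 × (-5.0%) = -12.5%.

-12.5%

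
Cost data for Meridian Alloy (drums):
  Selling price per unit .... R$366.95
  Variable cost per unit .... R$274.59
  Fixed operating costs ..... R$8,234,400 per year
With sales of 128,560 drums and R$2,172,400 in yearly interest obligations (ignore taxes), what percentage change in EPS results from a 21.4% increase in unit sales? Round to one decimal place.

Total contribution margin = 128,560 × R$92.36 = R$11,873,801.60.
EBIT = R$11,873,801.60 − R$8,234,400 = R$3,639,401.60.
After interest of R$2,172,400.00, pre-tax earnings = R$1,467,001.60.
Degree of combined leverage = contribution ÷ (EBIT − I) = R$11,873,801.60 ÷ R$1,467,001.60 = 8.0939.
%ΔEPS = DCL × %ΔSales = 8.0939 × +21.4% = +173.2%.

+173.2%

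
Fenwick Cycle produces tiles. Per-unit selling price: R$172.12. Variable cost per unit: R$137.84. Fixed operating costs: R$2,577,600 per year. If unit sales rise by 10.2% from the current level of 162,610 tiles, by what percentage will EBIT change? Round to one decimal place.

Contribution at this volume is 162,610 × R$34.28 = R$5,574,270.80.
EBIT = R$5,574,270.80 − R$2,577,600 = R$2,996,670.80.
Degree of operating leverage = R$5,574,270.80 / R$2,996,670.80 = 1.8602.
%ΔEBIT = DOL × %ΔSales = 1.8602 × +10.2% = +19.0%.

+19.0%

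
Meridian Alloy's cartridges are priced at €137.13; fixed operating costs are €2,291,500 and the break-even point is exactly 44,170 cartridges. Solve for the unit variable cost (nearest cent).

€85.25

Contribution per unit must be FC / Q = €2,291,500 / 44,170 = €51.8791.
Variable cost per unit = €137.13 − €51.8791 = €85.25.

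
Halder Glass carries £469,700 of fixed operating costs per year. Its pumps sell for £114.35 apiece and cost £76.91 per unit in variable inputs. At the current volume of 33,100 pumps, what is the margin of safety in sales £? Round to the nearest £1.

£2,350,418

Unit CM = price − variable cost = £114.35 − £76.91 = £37.44. Break-even units = £469,700 ÷ £37.44 = 12,545.41; break-even revenue = 12,545.41 × £114.35 = £1,434,567.17.
Current sales = 33,100 × £114.35 = £3,784,985.00.
Margin of safety = £3,784,985.00 − £1,434,567.17 = £2,350,418.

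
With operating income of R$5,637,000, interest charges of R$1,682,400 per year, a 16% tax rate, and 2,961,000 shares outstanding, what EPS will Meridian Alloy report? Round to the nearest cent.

Pre-tax income = R$5,637,000 − R$1,682,400.00 = R$3,954,600.00.
Net income = R$3,954,600.00 × (1 − 0.16) = R$3,321,864.00.
Per share: R$3,321,864.00 / 2,961,000 shares = R$1.12.

R$1.12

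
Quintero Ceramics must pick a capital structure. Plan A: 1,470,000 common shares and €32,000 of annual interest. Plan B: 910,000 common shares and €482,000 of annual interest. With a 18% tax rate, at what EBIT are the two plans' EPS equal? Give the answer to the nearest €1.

€1,213,250

Set EPS_A = EPS_B: (EBIT − €32,000)(1 − 0.18) ÷ 1,470,000 = (EBIT − €482,000)(1 − 0.18) ÷ 910,000.
Cancelling (1 − t) and cross-multiplying: 910,000·(EBIT − 32,000) = 1,470,000·(EBIT − 482,000).
Solving, EBIT = (482,000·1,470,000 − 32,000·910,000) / (1,470,000 − 910,000) = 679,420,000,000 / 560,000 = 1,213,250.00.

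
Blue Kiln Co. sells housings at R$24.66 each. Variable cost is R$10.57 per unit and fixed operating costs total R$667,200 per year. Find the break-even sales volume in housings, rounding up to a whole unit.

Contribution margin per unit = R$24.66 − R$10.57 = R$14.09.
Units to break even: R$667,200 ÷ R$14.09 = 47,352.73, rounded up to 47,353.

47,353 housings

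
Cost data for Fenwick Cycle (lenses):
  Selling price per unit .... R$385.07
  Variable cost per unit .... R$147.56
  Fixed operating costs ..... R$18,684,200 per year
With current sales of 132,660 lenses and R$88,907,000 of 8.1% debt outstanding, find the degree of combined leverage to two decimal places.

5.60

Total contribution margin = 132,660 × R$237.51 = R$31,508,076.60.
Operating income = contribution − fixed costs = R$31,508,076.60 − R$18,684,200 = R$12,823,876.60. Interest = R$7,201,467.00.
DOL = R$31,508,076.60 ÷ R$12,823,876.60 = 2.4570; DFL = R$12,823,876.60 ÷ R$5,622,409.60 = 2.2809.
DCL = DOL × DFL = 2.4570 × 2.2809 = 5.6042.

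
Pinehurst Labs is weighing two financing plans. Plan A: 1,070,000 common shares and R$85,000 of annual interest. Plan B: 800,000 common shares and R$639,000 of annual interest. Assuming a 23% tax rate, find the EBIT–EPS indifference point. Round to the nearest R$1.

R$2,280,481

Set EPS_A = EPS_B: (EBIT − R$85,000)(1 − 0.23) ÷ 1,070,000 = (EBIT − R$639,000)(1 − 0.23) ÷ 800,000.
Cancelling (1 − t) and cross-multiplying: 800,000·(EBIT − 85,000) = 1,070,000·(EBIT − 639,000).
Solving, EBIT = (639,000·1,070,000 − 85,000·800,000) / (1,070,000 − 800,000) = 615,730,000,000 / 270,000 = 2,280,481.48.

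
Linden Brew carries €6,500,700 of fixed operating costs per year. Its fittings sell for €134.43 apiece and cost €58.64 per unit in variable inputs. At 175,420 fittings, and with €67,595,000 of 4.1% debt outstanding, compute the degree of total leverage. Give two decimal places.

Total contribution margin = 175,420 × €75.79 = €13,295,081.80.
Operating income = contribution − fixed costs = €13,295,081.80 − €6,500,700 = €6,794,381.80. Interest = €2,771,395.00, so EBIT − I = €4,022,986.80.
Degree of total leverage = total CM / (EBIT − interest) = €13,295,081.80 / €4,022,986.80 = 3.3048.

3.30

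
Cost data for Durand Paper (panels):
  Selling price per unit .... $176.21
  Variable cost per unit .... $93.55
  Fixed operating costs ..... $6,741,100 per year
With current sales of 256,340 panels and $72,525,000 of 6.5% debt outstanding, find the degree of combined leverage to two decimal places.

Contribution at this volume is 256,340 × $82.66 = $21,189,064.40.
EBIT = $21,189,064.40 − $6,741,100 = $14,447,964.40. Interest = $4,714,125.00, so EBIT − I = $9,733,839.40.
DCL = contribution ÷ (EBIT − I) = $21,189,064.40 ÷ $9,733,839.40 = 2.1768.

2.18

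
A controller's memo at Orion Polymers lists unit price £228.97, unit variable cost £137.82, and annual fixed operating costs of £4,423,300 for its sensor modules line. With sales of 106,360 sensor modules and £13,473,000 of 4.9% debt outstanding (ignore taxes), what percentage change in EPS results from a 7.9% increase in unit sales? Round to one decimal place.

Contribution at this volume is 106,360 × £91.15 = £9,694,714.00.
Operating income = contribution − fixed costs = £9,694,714.00 − £4,423,300 = £5,271,414.00.
Interest = £660,177.00, so EBIT − I = £4,611,237.00.
DCL = total CM / (EBIT − I) = £9,694,714.00 / £4,611,237.00 = 2.1024.
EPS therefore changes by 2.1024 × (+7.9%) = +16.6%.

+16.6%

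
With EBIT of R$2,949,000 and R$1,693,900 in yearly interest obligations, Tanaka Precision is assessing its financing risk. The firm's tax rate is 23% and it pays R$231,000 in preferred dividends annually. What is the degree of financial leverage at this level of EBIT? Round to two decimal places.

Annual interest charges come to R$1,693,900.00.
Pre-tax preferred-dividend burden = R$231,000 ÷ (1 − 0.23) = R$300,000.00.
DFL = EBIT ÷ [EBIT − I − D_p/(1−t)] = R$2,949,000 ÷ [R$2,949,000 − R$1,693,900.00 − R$300,000.00] = R$2,949,000 ÷ R$955,100.00 = 3.0876.

3.09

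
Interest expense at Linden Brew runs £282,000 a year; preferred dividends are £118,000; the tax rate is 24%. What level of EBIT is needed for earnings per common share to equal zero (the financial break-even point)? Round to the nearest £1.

Grossing the preferred dividend up to pre-tax terms: £118,000 / (1 − 0.24) = £155,263.16.
Financial break-even EBIT = interest + D_p ÷ (1 − t) = £282,000 + £155,263.16 = £437,263.16.

£437,263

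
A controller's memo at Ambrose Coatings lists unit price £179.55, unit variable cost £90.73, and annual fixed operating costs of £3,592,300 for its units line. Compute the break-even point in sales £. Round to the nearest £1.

Contribution margin per unit = £179.55 − £90.73 = £88.82, a CM ratio of £88.82 ÷ £179.55 = 0.4947.
Break-even revenue = fixed costs × price ÷ CM = £3,592,300 × £179.55 ÷ £88.82 = £7,261,849.

£7,261,849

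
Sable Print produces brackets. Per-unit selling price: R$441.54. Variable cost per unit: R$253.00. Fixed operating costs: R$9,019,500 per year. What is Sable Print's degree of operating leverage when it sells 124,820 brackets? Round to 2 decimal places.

Total contribution margin = 124,820 × R$188.54 = R$23,533,562.80.
Subtracting fixed costs: EBIT = R$23,533,562.80 − R$9,019,500 = R$14,514,062.80.
DOL = contribution ÷ EBIT = R$23,533,562.80 ÷ R$14,514,062.80 = 1.6214.

1.62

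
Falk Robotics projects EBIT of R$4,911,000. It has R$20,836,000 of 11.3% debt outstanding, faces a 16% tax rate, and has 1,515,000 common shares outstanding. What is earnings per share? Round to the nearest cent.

Pre-tax income = R$4,911,000 − R$2,354,468.00 = R$2,556,532.00.
After tax at 16%: net income = R$2,556,532.00 × 0.84 = R$2,147,486.88.
EPS = R$2,147,486.88 ÷ 1,515,000 = R$1.42.

R$1.42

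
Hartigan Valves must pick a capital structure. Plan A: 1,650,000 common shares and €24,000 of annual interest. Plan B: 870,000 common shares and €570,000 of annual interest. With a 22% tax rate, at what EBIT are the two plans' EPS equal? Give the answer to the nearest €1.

At indifference, (EBIT − 24,000)(1 − t)/1,650,000 = (EBIT − 570,000)(1 − t)/870,000.
The (1 − t) factor cancels: (EBIT − 24,000) × 870,000 = (EBIT − 570,000) × 1,650,000.
EBIT × (1,650,000 − 870,000) = 570,000 × 1,650,000 − 24,000 × 870,000 = 919,620,000,000, so EBIT = 919,620,000,000 ÷ 780,000 = 1,179,000.00.

€1,179,000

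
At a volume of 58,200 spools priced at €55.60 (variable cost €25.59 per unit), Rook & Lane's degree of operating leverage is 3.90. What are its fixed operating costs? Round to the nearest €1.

€1,298,740

Contribution at this volume is 58,200 × €30.01 = €1,746,582.00.
Since DOL = CM ÷ EBIT, EBIT = €1,746,582.00 ÷ 3.90 = €447,841.54.
Fixed costs = CM − EBIT = €1,746,582.00 − €447,841.54 = €1,298,740.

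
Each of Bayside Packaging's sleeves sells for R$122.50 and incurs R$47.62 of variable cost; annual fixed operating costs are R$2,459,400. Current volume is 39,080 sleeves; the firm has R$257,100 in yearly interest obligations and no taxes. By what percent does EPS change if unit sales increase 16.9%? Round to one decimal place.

At 39,080 units, contribution = 39,080 × R$74.88 = R$2,926,310.40.
Subtracting fixed costs: EBIT = R$2,926,310.40 − R$2,459,400 = R$466,910.40.
Interest = R$257,100.00, so EBIT − I = R$209,810.40.
Degree of combined leverage = contribution ÷ (EBIT − I) = R$2,926,310.40 ÷ R$209,810.40 = 13.9474.
%ΔEPS = DCL × %ΔSales = 13.9474 × +16.9% = +235.7%.

+235.7%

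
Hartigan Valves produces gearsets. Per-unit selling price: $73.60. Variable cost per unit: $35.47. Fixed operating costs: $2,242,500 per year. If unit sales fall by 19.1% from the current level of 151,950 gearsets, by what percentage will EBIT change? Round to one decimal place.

-31.2%

Total contribution margin = 151,950 × $38.13 = $5,793,853.50.
Subtracting fixed costs: EBIT = $5,793,853.50 − $2,242,500 = $3,551,353.50.
So DOL = total CM / EBIT = $5,793,853.50 / $3,551,353.50 = 1.6314.
Operating income changes by 1.6314 × -19.1% = -31.2%.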